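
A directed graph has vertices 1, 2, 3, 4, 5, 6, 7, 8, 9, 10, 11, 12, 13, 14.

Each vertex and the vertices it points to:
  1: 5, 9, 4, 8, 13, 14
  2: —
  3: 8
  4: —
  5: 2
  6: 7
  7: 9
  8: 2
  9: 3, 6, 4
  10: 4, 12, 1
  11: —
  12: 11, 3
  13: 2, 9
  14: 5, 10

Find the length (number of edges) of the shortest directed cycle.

For each vertex v, BFS finds the shortest path from v back to v.
The shortest such closed walk is 10 → 1 → 14 → 10, length 3.

3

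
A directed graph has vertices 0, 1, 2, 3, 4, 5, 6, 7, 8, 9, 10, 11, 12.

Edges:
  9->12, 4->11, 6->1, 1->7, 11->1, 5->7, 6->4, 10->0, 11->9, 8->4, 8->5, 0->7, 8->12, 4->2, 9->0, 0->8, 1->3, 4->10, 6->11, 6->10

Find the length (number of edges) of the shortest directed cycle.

4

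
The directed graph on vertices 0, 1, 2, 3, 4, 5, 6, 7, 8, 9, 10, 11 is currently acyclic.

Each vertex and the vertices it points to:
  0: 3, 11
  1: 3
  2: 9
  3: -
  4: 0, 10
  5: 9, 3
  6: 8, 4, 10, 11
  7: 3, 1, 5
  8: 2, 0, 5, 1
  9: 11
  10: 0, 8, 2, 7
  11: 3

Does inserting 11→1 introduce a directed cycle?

No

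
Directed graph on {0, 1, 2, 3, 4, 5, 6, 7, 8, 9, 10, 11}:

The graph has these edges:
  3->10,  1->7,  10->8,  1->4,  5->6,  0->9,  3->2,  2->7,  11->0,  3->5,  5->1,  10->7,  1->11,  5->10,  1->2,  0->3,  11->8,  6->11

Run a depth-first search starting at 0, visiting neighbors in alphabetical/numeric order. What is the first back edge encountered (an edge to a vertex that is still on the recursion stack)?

11->0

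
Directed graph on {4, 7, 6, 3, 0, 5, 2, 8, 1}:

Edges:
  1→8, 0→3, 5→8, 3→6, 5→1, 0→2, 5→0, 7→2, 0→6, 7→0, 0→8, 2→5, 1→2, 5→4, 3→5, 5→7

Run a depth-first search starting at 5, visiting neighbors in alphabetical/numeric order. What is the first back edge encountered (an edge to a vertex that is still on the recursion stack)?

DFS from 5 (visiting neighbors in alphabetical/numeric order); mark gray on enter, black on exit:
5 gray
  0 gray
    2 gray
      2→5: 5 is gray → back edge
First back edge: 2 → 5.

2→5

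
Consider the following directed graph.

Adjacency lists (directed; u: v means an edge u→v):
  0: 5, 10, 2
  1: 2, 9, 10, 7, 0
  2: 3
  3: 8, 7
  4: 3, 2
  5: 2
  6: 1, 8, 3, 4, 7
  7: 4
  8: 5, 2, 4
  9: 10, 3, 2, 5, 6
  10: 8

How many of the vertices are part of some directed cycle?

9

A vertex is on a directed cycle iff it belongs to a strongly connected component of size ≥ 2 (or has a self-loop).
The vertices on cycles are {1, 2, 3, 4, 5, 6, 7, 8, 9} — 9 in total.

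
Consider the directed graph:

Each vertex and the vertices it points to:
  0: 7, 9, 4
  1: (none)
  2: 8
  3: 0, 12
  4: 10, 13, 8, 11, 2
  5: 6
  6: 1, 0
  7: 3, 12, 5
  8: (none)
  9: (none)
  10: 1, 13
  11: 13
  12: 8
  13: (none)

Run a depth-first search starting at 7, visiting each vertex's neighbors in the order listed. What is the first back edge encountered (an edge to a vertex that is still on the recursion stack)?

0→7

DFS from 7 (visiting each vertex's neighbors in the order listed); mark gray on enter, black on exit:
7 gray
  3 gray
    0 gray
      0→7: 7 is gray → back edge
First back edge: 0 → 7.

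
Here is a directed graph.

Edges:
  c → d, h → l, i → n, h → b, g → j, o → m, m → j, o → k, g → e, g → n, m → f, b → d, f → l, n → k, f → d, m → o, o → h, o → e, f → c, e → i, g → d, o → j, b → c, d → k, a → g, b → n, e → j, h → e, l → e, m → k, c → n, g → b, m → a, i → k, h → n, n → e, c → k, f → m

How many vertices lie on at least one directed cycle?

A vertex is on a directed cycle iff it belongs to a strongly connected component of size ≥ 2 (or has a self-loop).
The vertices on cycles are {e, f, i, m, n, o} — 6 in total.

6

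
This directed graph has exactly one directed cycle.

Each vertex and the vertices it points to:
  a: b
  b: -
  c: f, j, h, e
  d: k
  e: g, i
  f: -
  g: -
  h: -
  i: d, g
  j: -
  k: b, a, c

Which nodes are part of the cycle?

c, d, e, i, k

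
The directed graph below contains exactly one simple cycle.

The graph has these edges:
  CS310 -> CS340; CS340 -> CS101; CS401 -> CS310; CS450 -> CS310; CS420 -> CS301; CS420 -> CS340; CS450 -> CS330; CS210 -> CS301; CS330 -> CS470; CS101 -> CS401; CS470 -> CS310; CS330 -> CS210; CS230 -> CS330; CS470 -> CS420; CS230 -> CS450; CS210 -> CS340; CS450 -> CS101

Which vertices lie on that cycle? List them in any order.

DFS with gray/black marking from CS101:
CS101 gray
  CS401 gray
    CS310 gray
      CS340 gray
        CS340→CS101: CS101 is gray → back edge
Back edge closes the cycle CS101 → CS401 → CS310 → CS340 → CS101; its vertices are {CS101, CS310, CS340, CS401}.

CS101, CS310, CS340, CS401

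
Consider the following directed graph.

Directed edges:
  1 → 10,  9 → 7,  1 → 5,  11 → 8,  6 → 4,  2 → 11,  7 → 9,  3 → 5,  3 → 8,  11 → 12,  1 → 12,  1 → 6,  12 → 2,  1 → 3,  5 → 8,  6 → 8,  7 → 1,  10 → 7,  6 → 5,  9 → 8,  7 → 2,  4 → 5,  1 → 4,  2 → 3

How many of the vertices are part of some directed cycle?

7

A vertex is on a directed cycle iff it belongs to a strongly connected component of size ≥ 2 (or has a self-loop).
The vertices on cycles are {1, 2, 7, 9, 10, 11, 12} — 7 in total.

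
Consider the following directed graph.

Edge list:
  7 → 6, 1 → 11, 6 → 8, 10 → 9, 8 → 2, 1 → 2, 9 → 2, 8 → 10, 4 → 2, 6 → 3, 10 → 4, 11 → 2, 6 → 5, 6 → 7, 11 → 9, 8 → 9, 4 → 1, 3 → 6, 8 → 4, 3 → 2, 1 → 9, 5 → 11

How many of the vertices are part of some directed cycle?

A vertex is on a directed cycle iff it belongs to a strongly connected component of size ≥ 2 (or has a self-loop).
The vertices on cycles are {3, 6, 7} — 3 in total.

3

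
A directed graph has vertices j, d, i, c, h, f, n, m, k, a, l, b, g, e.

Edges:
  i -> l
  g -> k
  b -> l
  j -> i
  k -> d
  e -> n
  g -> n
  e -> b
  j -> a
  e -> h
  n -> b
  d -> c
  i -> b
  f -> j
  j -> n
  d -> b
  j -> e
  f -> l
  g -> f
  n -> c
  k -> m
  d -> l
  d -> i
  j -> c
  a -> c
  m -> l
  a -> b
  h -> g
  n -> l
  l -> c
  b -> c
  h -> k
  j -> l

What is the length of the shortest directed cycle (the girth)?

5

For each vertex v, BFS finds the shortest path from v back to v.
The shortest such closed walk is h → g → f → j → e → h, length 5.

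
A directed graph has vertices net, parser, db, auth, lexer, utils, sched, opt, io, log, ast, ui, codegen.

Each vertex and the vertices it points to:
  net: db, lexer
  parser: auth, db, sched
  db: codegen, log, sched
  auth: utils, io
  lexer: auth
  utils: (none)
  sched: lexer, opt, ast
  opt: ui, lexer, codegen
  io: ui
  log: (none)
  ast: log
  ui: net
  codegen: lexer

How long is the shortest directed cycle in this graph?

5

For each vertex v, BFS finds the shortest path from v back to v.
The shortest such closed walk is db → sched → opt → ui → net → db, length 5.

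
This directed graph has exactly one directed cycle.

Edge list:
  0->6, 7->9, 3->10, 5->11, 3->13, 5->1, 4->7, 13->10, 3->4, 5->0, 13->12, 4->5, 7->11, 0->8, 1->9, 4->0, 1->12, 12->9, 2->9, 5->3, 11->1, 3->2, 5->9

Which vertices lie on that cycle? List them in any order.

3, 4, 5

DFS with gray/black marking from 5:
5 gray
  9 gray
  9 black
  3 gray
    13 gray
      10 gray
      10 black
      12 gray
        12→9: 9 black — skip
      12 black
    13 black
    3→10: 10 black — skip
    4 gray
      7 gray
        7→9: 9 black — skip
        11 gray
          1 gray
            1→12: 12 black — skip
            1→9: 9 black — skip
          1 black
        11 black
      7 black
      4→5: 5 is gray → back edge
Back edge closes the cycle 5 → 3 → 4 → 5; its vertices are {3, 4, 5}.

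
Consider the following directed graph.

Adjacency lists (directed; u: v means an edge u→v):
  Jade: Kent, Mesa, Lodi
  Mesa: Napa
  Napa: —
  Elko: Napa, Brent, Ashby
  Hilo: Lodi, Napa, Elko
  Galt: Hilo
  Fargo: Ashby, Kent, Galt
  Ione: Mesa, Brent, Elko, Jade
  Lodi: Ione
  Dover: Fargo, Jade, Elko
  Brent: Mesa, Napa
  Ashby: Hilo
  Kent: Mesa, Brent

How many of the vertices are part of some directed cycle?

A vertex is on a directed cycle iff it belongs to a strongly connected component of size ≥ 2 (or has a self-loop).
The vertices on cycles are {Elko, Hilo, Ione, Jade, Lodi, Ashby} — 6 in total.

6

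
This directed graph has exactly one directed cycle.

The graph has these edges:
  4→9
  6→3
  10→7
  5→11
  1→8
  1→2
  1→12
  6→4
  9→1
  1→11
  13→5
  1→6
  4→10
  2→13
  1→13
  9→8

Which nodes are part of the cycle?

1, 4, 6, 9

DFS with gray/black marking from 4:
4 gray
  9 gray
    8 gray
    8 black
    1 gray
      13 gray
        5 gray
          11 gray
          11 black
        5 black
      13 black
      1→11: 11 black — skip
      2 gray
        2→13: 13 black — skip
      2 black
      12 gray
      12 black
      6 gray
        6→4: 4 is gray → back edge
Back edge closes the cycle 4 → 9 → 1 → 6 → 4; its vertices are {1, 4, 6, 9}.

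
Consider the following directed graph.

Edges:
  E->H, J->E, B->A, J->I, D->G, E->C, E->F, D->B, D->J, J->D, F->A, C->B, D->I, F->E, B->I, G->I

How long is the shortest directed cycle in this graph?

2

For each vertex v, BFS finds the shortest path from v back to v.
The shortest such closed walk is J → D → J, length 2.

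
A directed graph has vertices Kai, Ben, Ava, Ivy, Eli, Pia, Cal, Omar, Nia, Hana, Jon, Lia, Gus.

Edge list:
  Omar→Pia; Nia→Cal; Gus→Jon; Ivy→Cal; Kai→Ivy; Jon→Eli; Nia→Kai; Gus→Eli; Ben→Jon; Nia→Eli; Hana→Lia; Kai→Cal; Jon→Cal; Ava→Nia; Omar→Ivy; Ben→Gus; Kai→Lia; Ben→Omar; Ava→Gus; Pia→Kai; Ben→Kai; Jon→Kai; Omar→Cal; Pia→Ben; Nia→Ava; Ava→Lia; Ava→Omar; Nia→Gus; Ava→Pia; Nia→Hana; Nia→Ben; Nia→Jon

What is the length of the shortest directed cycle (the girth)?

For each vertex v, BFS finds the shortest path from v back to v.
The shortest such closed walk is Nia → Ava → Nia, length 2.

2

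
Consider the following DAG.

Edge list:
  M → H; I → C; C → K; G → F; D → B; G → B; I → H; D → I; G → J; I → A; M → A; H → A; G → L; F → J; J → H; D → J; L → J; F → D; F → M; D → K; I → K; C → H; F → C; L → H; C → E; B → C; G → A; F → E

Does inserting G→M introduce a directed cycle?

No

Adding G→M creates a cycle iff M can already reach G.
Explore from M: no path reaches G. The graph stays acyclic.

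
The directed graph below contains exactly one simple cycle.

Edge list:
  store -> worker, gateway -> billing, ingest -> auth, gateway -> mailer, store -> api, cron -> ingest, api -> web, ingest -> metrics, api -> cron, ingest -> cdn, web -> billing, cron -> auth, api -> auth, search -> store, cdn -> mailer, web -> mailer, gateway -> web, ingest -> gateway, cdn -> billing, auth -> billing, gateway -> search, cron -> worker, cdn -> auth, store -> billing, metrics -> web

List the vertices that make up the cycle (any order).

api, cron, store, ingest, search, gateway

DFS with gray/black marking from api:
api gray
  auth gray
    billing gray
    billing black
  auth black
  cron gray
    ingest gray
      metrics gray
        web gray
          web→billing: billing black — skip
          mailer gray
          mailer black
        web black
      metrics black
      ingest→auth: auth black — skip
      cdn gray
        cdn→billing: billing black — skip
        cdn→mailer: mailer black — skip
        cdn→auth: auth black — skip
      cdn black
      gateway gray
        search gray
          store gray
            store→billing: billing black — skip
            worker gray
            worker black
            store→api: api is gray → back edge
Back edge closes the cycle api → cron → ingest → gateway → search → store → api; its vertices are {api, cron, store, ingest, search, gateway}.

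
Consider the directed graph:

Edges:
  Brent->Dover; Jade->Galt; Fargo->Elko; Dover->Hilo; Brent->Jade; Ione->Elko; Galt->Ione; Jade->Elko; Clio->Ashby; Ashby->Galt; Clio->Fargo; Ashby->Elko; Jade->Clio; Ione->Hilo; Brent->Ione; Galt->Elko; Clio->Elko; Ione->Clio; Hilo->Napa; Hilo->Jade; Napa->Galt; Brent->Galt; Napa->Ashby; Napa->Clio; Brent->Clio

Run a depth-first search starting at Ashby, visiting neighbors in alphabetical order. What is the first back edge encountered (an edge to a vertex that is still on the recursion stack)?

Clio->Ashby

DFS from Ashby (visiting neighbors in alphabetical order); mark gray on enter, black on exit:
Ashby gray
  Elko gray
  Elko black
  Galt gray
    Galt→Elko: Elko black — skip
    Ione gray
      Clio gray
        Clio→Ashby: Ashby is gray → back edge
First back edge: Clio → Ashby.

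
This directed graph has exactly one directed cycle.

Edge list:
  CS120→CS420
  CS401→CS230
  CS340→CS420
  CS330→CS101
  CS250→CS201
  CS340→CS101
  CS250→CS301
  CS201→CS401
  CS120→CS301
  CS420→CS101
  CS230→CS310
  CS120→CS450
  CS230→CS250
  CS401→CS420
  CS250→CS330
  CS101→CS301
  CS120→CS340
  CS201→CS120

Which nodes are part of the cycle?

CS201, CS230, CS250, CS401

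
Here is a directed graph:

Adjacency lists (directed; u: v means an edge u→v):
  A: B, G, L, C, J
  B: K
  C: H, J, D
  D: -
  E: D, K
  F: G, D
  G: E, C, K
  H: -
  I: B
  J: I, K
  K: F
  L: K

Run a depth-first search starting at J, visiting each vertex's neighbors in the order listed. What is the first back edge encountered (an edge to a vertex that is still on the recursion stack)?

E→K

DFS from J (visiting each vertex's neighbors in the order listed); mark gray on enter, black on exit:
J gray
  I gray
    B gray
      K gray
        F gray
          G gray
            E gray
              D gray
              D black
              E→K: K is gray → back edge
First back edge: E → K.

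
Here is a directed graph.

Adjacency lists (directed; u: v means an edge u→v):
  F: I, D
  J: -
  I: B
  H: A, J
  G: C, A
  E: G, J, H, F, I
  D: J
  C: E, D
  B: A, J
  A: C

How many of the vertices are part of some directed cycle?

8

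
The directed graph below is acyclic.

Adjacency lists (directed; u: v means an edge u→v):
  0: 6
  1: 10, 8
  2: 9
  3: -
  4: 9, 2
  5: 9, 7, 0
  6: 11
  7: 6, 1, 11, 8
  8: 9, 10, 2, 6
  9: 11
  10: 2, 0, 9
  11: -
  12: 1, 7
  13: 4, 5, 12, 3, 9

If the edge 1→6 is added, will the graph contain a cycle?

No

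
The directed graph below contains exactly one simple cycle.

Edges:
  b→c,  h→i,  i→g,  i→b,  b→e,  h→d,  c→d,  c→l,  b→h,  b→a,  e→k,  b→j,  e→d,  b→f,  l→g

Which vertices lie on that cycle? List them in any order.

b, h, i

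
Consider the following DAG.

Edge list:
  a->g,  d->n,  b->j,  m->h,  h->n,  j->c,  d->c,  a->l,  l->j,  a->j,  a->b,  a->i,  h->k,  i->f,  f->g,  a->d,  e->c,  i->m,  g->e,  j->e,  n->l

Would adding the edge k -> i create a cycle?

Yes

Adding k→i creates a cycle iff i can already reach k.
Path from i: i → m → h → k.
So i → … → k → i is a cycle.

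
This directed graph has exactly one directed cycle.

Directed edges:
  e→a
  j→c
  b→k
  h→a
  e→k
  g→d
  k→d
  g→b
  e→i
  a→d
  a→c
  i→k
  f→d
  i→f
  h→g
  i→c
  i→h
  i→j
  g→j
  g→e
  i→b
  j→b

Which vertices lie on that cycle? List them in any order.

DFS with gray/black marking from e:
e gray
  a gray
    c gray
    c black
    d gray
    d black
  a black
  i gray
    h gray
      h→a: a black — skip
      g gray
        b gray
          k gray
            k→d: d black — skip
          k black
        b black
        j gray
          j→c: c black — skip
          j→b: b black — skip
        j black
        g→e: e is gray → back edge
Back edge closes the cycle e → i → h → g → e; its vertices are {e, g, h, i}.

e, g, h, i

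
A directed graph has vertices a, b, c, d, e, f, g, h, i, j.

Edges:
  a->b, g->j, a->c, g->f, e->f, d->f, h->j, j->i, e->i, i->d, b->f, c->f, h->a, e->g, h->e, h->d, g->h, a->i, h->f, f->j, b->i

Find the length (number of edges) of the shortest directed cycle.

3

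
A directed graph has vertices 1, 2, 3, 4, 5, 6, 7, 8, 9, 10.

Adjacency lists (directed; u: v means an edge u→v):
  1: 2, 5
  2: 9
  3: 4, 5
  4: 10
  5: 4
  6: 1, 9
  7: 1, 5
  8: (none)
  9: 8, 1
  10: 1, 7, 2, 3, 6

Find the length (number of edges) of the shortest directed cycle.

For each vertex v, BFS finds the shortest path from v back to v.
The shortest such closed walk is 10 → 3 → 4 → 10, length 3.

3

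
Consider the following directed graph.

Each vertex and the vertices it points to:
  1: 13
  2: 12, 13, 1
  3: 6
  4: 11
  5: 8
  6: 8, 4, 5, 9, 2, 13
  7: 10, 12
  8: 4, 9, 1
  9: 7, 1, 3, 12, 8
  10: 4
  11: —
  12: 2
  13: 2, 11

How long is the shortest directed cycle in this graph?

2

For each vertex v, BFS finds the shortest path from v back to v.
The shortest such closed walk is 2 → 13 → 2, length 2.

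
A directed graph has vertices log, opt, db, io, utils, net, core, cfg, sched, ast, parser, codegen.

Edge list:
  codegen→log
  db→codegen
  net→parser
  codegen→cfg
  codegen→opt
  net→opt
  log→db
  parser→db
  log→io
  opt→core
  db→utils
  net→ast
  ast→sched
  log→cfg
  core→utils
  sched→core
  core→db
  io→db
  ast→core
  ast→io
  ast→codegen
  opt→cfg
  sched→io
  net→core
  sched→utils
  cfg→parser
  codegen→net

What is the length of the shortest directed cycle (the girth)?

3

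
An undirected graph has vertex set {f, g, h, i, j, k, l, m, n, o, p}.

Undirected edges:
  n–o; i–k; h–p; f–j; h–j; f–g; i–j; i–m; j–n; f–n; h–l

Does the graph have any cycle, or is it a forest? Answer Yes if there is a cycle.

Yes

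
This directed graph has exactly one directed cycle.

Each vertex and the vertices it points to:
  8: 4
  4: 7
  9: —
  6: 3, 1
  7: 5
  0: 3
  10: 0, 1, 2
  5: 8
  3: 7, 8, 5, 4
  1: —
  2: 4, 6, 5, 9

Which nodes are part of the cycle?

4, 5, 7, 8

DFS with gray/black marking from 8:
8 gray
  4 gray
    7 gray
      5 gray
        5→8: 8 is gray → back edge
Back edge closes the cycle 8 → 4 → 7 → 5 → 8; its vertices are {4, 5, 7, 8}.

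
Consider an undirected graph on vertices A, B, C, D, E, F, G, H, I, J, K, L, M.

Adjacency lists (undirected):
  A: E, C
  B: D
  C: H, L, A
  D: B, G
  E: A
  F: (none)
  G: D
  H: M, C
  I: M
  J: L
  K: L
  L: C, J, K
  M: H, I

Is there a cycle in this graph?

No

DFS, tracking each vertex's parent; an edge to a visited non-parent vertex closes a cycle.
Start from K:
visit K (parent –)
  visit L (parent K)
    visit C (parent L)
      visit H (parent C)
        visit M (parent H)
          M–H: parent, skip
          visit I (parent M)
            I–M: parent, skip
        H–C: parent, skip
      C–L: parent, skip
      visit A (parent C)
        visit E (parent A)
          E–A: parent, skip
        A–C: parent, skip
    visit J (parent L)
      J–L: parent, skip
    L–K: parent, skip
visit B (parent –)
  visit D (parent B)
    D–B: parent, skip
    visit G (parent D)
      G–D: parent, skip
visit F (parent –)
No non-parent visited neighbor found — the graph is a forest.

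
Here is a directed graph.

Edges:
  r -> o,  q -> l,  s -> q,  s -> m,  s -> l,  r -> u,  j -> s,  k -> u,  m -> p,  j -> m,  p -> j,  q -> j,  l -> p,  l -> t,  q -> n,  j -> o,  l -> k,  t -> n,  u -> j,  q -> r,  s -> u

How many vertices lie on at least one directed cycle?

9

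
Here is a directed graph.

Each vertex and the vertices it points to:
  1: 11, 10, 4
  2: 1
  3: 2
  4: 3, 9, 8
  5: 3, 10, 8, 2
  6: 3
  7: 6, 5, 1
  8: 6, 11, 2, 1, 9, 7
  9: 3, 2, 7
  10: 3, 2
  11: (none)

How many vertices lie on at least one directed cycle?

10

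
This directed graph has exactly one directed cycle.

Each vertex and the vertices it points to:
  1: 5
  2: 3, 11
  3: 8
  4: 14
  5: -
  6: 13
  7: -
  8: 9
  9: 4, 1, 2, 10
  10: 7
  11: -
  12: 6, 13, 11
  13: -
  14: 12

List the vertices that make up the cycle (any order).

2, 3, 8, 9

DFS with gray/black marking from 9:
9 gray
  4 gray
    14 gray
      12 gray
        6 gray
          13 gray
          13 black
        6 black
        12→13: 13 black — skip
        11 gray
        11 black
      12 black
    14 black
  4 black
  1 gray
    5 gray
    5 black
  1 black
  2 gray
    3 gray
      8 gray
        8→9: 9 is gray → back edge
Back edge closes the cycle 9 → 2 → 3 → 8 → 9; its vertices are {2, 3, 8, 9}.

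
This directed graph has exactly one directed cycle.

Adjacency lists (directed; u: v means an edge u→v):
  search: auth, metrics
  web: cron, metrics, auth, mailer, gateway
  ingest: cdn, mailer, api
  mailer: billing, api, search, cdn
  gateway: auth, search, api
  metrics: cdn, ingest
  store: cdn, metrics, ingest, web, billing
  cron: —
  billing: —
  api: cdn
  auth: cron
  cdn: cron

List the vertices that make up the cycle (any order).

DFS with gray/black marking from ingest:
ingest gray
  cdn gray
    cron gray
    cron black
  cdn black
  mailer gray
    billing gray
    billing black
    api gray
      api→cdn: cdn black — skip
    api black
    search gray
      auth gray
        auth→cron: cron black — skip
      auth black
      metrics gray
        metrics→cdn: cdn black — skip
        metrics→ingest: ingest is gray → back edge
Back edge closes the cycle ingest → mailer → search → metrics → ingest; its vertices are {ingest, mailer, search, metrics}.

ingest, mailer, search, metrics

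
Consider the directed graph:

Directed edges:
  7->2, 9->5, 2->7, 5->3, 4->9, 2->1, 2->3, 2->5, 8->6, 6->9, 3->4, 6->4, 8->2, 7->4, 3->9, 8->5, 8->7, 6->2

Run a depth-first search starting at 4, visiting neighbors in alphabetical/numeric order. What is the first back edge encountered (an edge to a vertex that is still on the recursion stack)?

3->4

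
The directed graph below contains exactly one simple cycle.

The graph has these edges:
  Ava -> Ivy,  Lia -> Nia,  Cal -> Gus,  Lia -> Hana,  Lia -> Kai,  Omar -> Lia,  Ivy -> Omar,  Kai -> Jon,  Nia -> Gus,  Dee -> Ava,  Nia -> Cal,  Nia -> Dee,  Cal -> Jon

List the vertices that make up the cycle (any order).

DFS with gray/black marking from Omar:
Omar gray
  Lia gray
    Hana gray
    Hana black
    Nia gray
      Cal gray
        Gus gray
        Gus black
        Jon gray
        Jon black
      Cal black
      Dee gray
        Ava gray
          Ivy gray
            Ivy→Omar: Omar is gray → back edge
Back edge closes the cycle Omar → Lia → Nia → Dee → Ava → Ivy → Omar; its vertices are {Ava, Dee, Ivy, Lia, Nia, Omar}.

Ava, Dee, Ivy, Lia, Nia, Omar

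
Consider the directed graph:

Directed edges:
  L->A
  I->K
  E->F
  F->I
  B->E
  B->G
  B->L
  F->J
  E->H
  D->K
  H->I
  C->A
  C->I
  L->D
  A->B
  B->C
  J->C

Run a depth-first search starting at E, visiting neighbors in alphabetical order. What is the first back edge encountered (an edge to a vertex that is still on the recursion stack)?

DFS from E (visiting neighbors in alphabetical order); mark gray on enter, black on exit:
E gray
  F gray
    I gray
      K gray
      K black
    I black
    J gray
      C gray
        A gray
          B gray
            B→C: C is gray → back edge
First back edge: B → C.

B→C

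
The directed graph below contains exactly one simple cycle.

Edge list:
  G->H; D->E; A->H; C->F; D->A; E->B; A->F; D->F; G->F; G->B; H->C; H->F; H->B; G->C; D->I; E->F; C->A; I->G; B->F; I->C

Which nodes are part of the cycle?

DFS with gray/black marking from A:
A gray
  F gray
  F black
  H gray
    B gray
      B→F: F black — skip
    B black
    H→F: F black — skip
    C gray
      C→A: A is gray → back edge
Back edge closes the cycle A → H → C → A; its vertices are {A, C, H}.

A, C, H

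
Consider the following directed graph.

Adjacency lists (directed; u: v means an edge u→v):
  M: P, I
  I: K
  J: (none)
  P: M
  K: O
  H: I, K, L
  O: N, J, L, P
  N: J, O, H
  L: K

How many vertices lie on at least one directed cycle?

A vertex is on a directed cycle iff it belongs to a strongly connected component of size ≥ 2 (or has a self-loop).
The vertices on cycles are {H, I, K, L, M, N, O, P} — 8 in total.

8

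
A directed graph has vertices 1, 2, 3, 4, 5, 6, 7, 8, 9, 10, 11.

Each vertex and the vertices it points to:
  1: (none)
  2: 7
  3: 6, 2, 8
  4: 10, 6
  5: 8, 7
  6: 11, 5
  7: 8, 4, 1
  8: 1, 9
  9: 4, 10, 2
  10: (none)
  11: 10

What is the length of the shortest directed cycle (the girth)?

For each vertex v, BFS finds the shortest path from v back to v.
The shortest such closed walk is 6 → 5 → 7 → 4 → 6, length 4.

4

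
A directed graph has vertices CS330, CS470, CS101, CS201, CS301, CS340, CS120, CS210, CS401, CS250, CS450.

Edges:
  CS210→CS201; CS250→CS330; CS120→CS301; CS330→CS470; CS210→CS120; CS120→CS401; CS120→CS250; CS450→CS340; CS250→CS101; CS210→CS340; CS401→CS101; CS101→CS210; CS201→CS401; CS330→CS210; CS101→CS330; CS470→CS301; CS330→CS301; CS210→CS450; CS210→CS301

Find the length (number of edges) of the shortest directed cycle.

4

For each vertex v, BFS finds the shortest path from v back to v.
The shortest such closed walk is CS101 → CS210 → CS120 → CS401 → CS101, length 4.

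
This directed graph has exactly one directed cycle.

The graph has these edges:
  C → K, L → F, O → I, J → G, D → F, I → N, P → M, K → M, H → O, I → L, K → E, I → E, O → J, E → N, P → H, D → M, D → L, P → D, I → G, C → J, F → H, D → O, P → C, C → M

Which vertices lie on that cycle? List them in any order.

F, H, I, L, O

DFS with gray/black marking from O:
O gray
  I gray
    E gray
      N gray
      N black
    E black
    L gray
      F gray
        H gray
          H→O: O is gray → back edge
Back edge closes the cycle O → I → L → F → H → O; its vertices are {F, H, I, L, O}.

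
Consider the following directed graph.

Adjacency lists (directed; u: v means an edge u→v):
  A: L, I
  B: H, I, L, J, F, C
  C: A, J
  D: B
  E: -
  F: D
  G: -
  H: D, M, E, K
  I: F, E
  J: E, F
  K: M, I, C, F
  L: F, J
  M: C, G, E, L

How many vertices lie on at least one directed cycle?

11

A vertex is on a directed cycle iff it belongs to a strongly connected component of size ≥ 2 (or has a self-loop).
The vertices on cycles are {A, B, C, D, F, H, I, J, K, L, M} — 11 in total.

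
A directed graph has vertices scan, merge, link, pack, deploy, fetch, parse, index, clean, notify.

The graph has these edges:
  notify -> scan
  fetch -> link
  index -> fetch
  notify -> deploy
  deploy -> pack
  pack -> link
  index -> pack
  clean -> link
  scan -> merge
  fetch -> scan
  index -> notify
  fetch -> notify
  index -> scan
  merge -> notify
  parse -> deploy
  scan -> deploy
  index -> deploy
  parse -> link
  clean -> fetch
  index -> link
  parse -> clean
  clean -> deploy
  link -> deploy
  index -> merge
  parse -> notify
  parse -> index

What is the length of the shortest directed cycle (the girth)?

3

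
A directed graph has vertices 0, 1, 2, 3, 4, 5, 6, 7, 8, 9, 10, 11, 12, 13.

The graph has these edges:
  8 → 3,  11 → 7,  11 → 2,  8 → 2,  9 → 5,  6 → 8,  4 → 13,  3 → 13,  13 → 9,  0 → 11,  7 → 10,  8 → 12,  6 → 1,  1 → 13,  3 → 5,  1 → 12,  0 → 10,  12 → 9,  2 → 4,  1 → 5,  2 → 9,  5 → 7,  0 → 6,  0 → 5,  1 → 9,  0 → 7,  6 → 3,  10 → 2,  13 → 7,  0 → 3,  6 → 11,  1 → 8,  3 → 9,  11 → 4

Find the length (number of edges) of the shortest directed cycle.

For each vertex v, BFS finds the shortest path from v back to v.
The shortest such closed walk is 7 → 10 → 2 → 9 → 5 → 7, length 5.

5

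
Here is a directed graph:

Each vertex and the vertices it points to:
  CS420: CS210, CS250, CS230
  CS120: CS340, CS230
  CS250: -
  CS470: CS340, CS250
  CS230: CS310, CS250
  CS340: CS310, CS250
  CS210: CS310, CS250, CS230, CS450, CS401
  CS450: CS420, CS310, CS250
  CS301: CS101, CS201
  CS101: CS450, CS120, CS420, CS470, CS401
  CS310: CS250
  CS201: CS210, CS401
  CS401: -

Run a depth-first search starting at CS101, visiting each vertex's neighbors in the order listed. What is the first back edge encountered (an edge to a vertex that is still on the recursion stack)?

DFS from CS101 (visiting each vertex's neighbors in the order listed); mark gray on enter, black on exit:
CS101 gray
  CS450 gray
    CS420 gray
      CS210 gray
        CS310 gray
          CS250 gray
          CS250 black
        CS310 black
        CS210→CS250: CS250 black — skip
        CS230 gray
          CS230→CS310: CS310 black — skip
          CS230→CS250: CS250 black — skip
        CS230 black
        CS210→CS450: CS450 is gray → back edge
First back edge: CS210 → CS450.

CS210->CS450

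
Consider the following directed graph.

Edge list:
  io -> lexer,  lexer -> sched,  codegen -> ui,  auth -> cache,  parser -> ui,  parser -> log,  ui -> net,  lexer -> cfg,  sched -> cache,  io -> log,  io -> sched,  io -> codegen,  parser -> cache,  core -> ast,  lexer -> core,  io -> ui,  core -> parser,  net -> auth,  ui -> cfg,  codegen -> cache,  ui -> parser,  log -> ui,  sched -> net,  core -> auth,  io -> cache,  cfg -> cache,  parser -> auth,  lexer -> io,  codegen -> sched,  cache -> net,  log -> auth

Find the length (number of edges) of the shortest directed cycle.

For each vertex v, BFS finds the shortest path from v back to v.
The shortest such closed walk is io → lexer → io, length 2.

2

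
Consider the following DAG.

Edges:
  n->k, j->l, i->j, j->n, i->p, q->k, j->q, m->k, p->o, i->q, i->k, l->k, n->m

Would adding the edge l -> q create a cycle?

No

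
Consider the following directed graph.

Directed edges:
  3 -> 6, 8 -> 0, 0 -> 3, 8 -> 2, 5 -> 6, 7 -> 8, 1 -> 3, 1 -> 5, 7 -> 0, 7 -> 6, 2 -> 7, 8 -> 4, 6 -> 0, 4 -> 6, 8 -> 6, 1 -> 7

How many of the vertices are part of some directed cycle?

6

A vertex is on a directed cycle iff it belongs to a strongly connected component of size ≥ 2 (or has a self-loop).
The vertices on cycles are {0, 2, 3, 6, 7, 8} — 6 in total.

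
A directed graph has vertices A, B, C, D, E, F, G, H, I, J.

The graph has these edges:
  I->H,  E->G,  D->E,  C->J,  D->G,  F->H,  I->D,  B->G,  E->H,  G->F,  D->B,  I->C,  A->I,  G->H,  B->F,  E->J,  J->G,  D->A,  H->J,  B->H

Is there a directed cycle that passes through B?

No

B lies on a cycle iff there is a path from B back to itself.
Exploring from B, it never reaches itself; equivalently, its strongly connected component is a singleton.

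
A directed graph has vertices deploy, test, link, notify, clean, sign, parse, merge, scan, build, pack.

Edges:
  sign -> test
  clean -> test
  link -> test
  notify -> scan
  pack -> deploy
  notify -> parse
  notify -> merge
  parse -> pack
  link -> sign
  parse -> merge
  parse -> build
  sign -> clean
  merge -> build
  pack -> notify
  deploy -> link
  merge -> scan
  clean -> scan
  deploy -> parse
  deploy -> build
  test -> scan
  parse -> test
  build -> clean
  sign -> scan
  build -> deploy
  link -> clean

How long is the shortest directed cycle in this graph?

2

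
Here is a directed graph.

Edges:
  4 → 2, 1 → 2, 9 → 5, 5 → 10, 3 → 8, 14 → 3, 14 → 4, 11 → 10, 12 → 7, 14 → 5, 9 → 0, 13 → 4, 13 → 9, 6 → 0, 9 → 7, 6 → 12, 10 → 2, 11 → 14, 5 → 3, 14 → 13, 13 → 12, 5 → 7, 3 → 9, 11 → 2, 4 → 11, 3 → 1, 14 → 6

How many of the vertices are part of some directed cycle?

7

A vertex is on a directed cycle iff it belongs to a strongly connected component of size ≥ 2 (or has a self-loop).
The vertices on cycles are {3, 4, 5, 9, 11, 13, 14} — 7 in total.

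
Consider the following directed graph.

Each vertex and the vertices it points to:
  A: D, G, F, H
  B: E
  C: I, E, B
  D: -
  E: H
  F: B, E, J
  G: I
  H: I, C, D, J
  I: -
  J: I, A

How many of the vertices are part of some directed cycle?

A vertex is on a directed cycle iff it belongs to a strongly connected component of size ≥ 2 (or has a self-loop).
The vertices on cycles are {A, B, C, E, F, H, J} — 7 in total.

7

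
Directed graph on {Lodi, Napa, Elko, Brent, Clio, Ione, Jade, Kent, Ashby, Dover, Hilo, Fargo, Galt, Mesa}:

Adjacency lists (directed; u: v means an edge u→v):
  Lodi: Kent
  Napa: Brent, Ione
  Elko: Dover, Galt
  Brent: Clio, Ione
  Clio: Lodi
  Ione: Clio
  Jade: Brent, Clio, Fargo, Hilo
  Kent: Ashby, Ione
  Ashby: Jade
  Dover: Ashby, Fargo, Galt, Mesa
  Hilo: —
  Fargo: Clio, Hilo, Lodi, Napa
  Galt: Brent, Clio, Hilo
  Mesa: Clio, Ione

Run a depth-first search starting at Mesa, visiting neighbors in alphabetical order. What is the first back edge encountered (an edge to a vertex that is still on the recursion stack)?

DFS from Mesa (visiting neighbors in alphabetical order); mark gray on enter, black on exit:
Mesa gray
  Clio gray
    Lodi gray
      Kent gray
        Ashby gray
          Jade gray
            Brent gray
              Brent→Clio: Clio is gray → back edge
First back edge: Brent → Clio.

Brent→Clio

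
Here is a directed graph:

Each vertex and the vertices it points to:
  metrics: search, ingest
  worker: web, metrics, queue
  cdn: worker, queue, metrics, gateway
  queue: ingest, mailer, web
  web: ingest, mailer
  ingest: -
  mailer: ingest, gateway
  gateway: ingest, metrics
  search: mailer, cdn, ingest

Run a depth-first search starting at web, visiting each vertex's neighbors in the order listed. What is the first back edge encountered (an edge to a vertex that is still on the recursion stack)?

search->mailer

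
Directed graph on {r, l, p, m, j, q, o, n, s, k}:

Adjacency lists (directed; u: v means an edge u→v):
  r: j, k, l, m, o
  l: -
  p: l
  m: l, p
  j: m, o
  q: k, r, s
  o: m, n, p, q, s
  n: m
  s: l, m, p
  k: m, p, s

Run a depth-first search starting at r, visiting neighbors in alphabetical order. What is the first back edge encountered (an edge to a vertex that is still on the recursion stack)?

q→r

DFS from r (visiting neighbors in alphabetical order); mark gray on enter, black on exit:
r gray
  j gray
    m gray
      l gray
      l black
      p gray
        p→l: l black — skip
      p black
    m black
    o gray
      o→m: m black — skip
      n gray
        n→m: m black — skip
      n black
      o→p: p black — skip
      q gray
        k gray
          k→m: m black — skip
          k→p: p black — skip
          s gray
            s→l: l black — skip
            s→m: m black — skip
            s→p: p black — skip
          s black
        k black
        q→r: r is gray → back edge
First back edge: q → r.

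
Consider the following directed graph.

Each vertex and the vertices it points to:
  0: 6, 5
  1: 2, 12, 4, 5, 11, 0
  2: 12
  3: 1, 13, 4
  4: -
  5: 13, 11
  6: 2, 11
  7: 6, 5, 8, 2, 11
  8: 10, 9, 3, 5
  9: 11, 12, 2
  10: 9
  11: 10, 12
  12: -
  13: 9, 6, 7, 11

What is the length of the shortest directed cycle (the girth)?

3

For each vertex v, BFS finds the shortest path from v back to v.
The shortest such closed walk is 13 → 7 → 5 → 13, length 3.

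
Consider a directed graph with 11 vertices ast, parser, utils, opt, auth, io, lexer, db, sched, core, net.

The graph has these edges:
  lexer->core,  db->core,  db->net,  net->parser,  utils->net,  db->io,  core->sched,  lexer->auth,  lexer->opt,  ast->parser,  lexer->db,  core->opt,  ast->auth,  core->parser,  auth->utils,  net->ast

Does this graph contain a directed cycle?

Yes

DFS with white/gray/black marking, starting from core:
core gray
  parser gray
  parser black
  opt gray
  opt black
  sched gray
  sched black
core black
ast gray
  ast→parser: parser black — skip
  auth gray
    utils gray
      net gray
        net→ast: ast is gray → back edge
Back edge found, so a cycle exists: ast → auth → utils → net → ast.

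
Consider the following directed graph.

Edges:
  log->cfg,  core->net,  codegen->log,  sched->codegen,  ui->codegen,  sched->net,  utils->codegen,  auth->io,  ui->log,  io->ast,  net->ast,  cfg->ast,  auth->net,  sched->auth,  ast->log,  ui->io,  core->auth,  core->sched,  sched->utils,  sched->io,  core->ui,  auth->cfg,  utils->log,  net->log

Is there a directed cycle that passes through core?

No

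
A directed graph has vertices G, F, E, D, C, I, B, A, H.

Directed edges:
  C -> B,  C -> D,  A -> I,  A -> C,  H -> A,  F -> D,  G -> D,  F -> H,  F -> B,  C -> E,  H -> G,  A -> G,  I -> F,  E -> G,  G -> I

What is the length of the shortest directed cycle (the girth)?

4

For each vertex v, BFS finds the shortest path from v back to v.
The shortest such closed walk is A → I → F → H → A, length 4.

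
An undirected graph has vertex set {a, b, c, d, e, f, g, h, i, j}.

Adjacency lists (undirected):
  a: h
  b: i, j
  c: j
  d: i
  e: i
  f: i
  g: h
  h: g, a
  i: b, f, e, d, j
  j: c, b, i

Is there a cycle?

Yes

DFS, tracking each vertex's parent; an edge to a visited non-parent vertex closes a cycle.
Start from a:
visit a (parent –)
  visit h (parent a)
    visit g (parent h)
      g–h: parent, skip
    h–a: parent, skip
visit b (parent –)
  visit i (parent b)
    i–b: parent, skip
    visit f (parent i)
      f–i: parent, skip
    visit e (parent i)
      e–i: parent, skip
    visit d (parent i)
      d–i: parent, skip
    visit j (parent i)
      visit c (parent j)
        c–j: parent, skip
      j–b: b visited and ≠ parent → cycle
Cycle: b – i – j – b.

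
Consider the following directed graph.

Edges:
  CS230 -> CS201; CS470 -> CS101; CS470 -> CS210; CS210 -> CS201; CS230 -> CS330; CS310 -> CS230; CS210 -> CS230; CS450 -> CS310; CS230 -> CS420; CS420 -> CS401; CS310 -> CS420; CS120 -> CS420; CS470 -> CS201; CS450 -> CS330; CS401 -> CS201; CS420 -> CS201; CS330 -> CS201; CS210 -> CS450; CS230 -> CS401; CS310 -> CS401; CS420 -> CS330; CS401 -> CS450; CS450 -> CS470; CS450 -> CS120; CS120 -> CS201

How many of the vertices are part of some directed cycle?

8

A vertex is on a directed cycle iff it belongs to a strongly connected component of size ≥ 2 (or has a self-loop).
The vertices on cycles are {CS120, CS210, CS230, CS310, CS401, CS420, CS450, CS470} — 8 in total.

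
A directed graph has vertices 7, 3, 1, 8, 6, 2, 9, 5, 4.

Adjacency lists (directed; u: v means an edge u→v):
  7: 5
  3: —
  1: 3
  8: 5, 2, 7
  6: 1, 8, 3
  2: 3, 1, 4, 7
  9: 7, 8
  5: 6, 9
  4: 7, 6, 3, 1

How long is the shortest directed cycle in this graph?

3

For each vertex v, BFS finds the shortest path from v back to v.
The shortest such closed walk is 9 → 7 → 5 → 9, length 3.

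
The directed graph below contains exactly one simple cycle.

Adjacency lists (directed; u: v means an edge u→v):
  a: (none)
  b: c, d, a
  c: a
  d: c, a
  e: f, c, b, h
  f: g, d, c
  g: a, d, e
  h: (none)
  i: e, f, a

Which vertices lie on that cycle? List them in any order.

DFS with gray/black marking from e:
e gray
  f gray
    g gray
      a gray
      a black
      d gray
        c gray
          c→a: a black — skip
        c black
        d→a: a black — skip
      d black
      g→e: e is gray → back edge
Back edge closes the cycle e → f → g → e; its vertices are {e, f, g}.

e, f, g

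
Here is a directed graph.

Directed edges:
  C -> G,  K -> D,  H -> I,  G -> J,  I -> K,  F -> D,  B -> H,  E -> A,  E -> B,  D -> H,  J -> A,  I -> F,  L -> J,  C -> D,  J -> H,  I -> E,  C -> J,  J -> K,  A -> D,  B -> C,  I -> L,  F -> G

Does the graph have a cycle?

Yes

DFS with white/gray/black marking, starting from B:
B gray
  H gray
    I gray
      L gray
        J gray
          K gray
            D gray
              D→H: H is gray → back edge
Back edge found, so a cycle exists: H → I → L → J → K → D → H.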